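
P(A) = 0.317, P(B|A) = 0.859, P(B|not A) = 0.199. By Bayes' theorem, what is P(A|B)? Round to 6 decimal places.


P(A|B) = P(B|A)*P(A) / P(B), P(B) = P(B|A)*P(A) + P(B|not A)*P(not A)
P(B|A)*P(A) = 0.859 * 0.317 = 0.272303
P(B|not A)*P(not A) = 0.199 * 0.683 = 0.135917
P(B) = 0.272303 + 0.135917 = 0.40822
P(A|B) = 0.272303 / 0.40822 ≈ 0.66704963

0.667050


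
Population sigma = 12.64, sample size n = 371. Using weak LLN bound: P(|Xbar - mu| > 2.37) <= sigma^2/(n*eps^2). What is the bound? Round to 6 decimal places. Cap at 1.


bound = min(1, sigma^2/(n*eps^2))
sigma^2 = 12.64^2 = 159.7696
n*eps^2 = 371 * 2.37^2 = 371 * 5.6169 = 2083.8699
sigma^2/(n*eps^2) = 159.7696 / 2083.8699 = 256/3339 ≈ 0.07666966

0.076670


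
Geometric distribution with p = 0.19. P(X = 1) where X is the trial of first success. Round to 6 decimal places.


P = (1-p)^(k-1) * p
(1-p)^(k-1) = 0.81^0 = 1
P = 1 * 0.19 = 0.19

0.190000


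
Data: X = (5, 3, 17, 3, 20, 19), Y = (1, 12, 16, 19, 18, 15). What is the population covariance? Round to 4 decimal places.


Cov = (1/n)*sum((xi-xbar)(yi-ybar))
n = 6, xbar = 67/6 ≈ 11.166667, ybar = 81/6 = 13.5
sum((xi-xbar)(yi-ybar)) = 110.5
Cov = 110.5 / 6 = 221/12 ≈ 18.416667

18.4167


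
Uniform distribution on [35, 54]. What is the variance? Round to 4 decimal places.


Var = (b-a)^2 / 12
(b-a)^2 = (54 - 35)^2 = 361
Var = 361/12 ≈ 30.083333

30.0833


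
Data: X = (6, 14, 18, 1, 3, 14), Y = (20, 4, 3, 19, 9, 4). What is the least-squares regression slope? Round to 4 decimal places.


b = sum((xi-xbar)(yi-ybar)) / sum((xi-xbar)^2)
n = 6, xbar = 56/6 = 28/3 ≈ 9.333333, ybar = 59/6 ≈ 9.833333
Sxy = sum((xi-xbar)(yi-ybar)) = -656/3 ≈ -218.666667
Sxx = sum((xi-xbar)^2) = 718/3 ≈ 239.333333
b = Sxy / Sxx = -328/359 ≈ -0.913649

-0.9136


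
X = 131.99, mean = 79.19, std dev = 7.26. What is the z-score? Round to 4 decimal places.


z = (X - mu) / sigma
X - mu = 131.99 - 79.19 = 52.8
z = 52.8 / 7.26 = 80/11 ≈ 7.272727

7.2727


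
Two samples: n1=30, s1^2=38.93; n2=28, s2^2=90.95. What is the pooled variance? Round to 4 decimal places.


sp^2 = ((n1-1)*s1^2 + (n2-1)*s2^2)/(n1+n2-2)
(n1-1)*s1^2 = 29 * 38.93 = 1128.97
(n2-1)*s2^2 = 27 * 90.95 = 2455.65
numerator = 1128.97 + 2455.65 = 3584.62
n1+n2-2 = 56
sp^2 = 3584.62 / 56 = 179231/2800 ≈ 64.011071

64.0111


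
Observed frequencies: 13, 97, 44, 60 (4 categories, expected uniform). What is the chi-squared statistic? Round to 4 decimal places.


chi2 = sum((O-E)^2/E), E = total/4
total = 214, E = 214/4 = 53.5
(13 - 53.5)^2 / 53.5 = 1640.25 / 53.5 = 6561/214 ≈ 30.658879
(97 - 53.5)^2 / 53.5 = 1892.25 / 53.5 = 7569/214 ≈ 35.369159
(44 - 53.5)^2 / 53.5 = 90.25 / 53.5 = 361/214 ≈ 1.686916
(60 - 53.5)^2 / 53.5 = 42.25 / 53.5 = 169/214 ≈ 0.789720
chi2 = 7330/107 ≈ 68.504673

68.5047


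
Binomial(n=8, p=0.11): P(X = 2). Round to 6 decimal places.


P = C(n,k) * p^k * (1-p)^(n-k)
C(8,2) = 28
p^k = 0.11^2 = 0.0121
(1-p)^(n-k) = 0.89^6 ≈ 0.4969813
P = 28 * 0.0121 * 0.4969813 ≈ 0.168377

0.168377


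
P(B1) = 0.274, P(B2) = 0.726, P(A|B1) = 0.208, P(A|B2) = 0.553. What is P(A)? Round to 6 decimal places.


P(A) = P(A|B1)*P(B1) + P(A|B2)*P(B2)
P(A|B1)*P(B1) = 0.208 * 0.274 = 0.056992
P(A|B2)*P(B2) = 0.553 * 0.726 = 0.401478
P(A) = 0.056992 + 0.401478 = 0.45847

0.458470


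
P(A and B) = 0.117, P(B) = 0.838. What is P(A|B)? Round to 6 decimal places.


P(A|B) = P(A and B) / P(B) = 0.117 / 0.838 = 117/838 ≈ 0.13961814

0.139618


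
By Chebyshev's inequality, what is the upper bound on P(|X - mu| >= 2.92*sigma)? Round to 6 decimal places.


P <= 1/k^2
k^2 = 2.92^2 = 8.5264
1/k^2 = 1 / 8.5264 = 625/5329 ≈ 0.11728279

0.117283


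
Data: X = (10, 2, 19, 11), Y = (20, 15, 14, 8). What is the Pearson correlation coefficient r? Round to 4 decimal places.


r = sum((xi-xbar)(yi-ybar)) / sqrt(sum((xi-xbar)^2) * sum((yi-ybar)^2))
n = 4, xbar = 42/4 = 10.5, ybar = 57/4 = 14.25
Sxy = sum((xi-xbar)(yi-ybar)) = -14.5
Sxx = sum((xi-xbar)^2) = 145
Syy = sum((yi-ybar)^2) = 72.75
sqrt(Sxx*Syy) ≈ 102.707108
r = Sxy / sqrt(Sxx*Syy) = -14.5 / 102.707108 ≈ -0.141178

-0.1412


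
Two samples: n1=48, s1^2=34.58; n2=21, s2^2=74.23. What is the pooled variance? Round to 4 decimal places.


sp^2 = ((n1-1)*s1^2 + (n2-1)*s2^2)/(n1+n2-2)
(n1-1)*s1^2 = 47 * 34.58 = 1625.26
(n2-1)*s2^2 = 20 * 74.23 = 1484.6
numerator = 1625.26 + 1484.6 = 3109.86
n1+n2-2 = 67
sp^2 = 3109.86 / 67 = 155493/3350 ≈ 46.415821

46.4158


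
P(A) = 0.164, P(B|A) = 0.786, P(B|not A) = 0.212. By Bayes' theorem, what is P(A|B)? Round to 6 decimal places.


P(A|B) = P(B|A)*P(A) / P(B), P(B) = P(B|A)*P(A) + P(B|not A)*P(not A)
P(B|A)*P(A) = 0.786 * 0.164 = 0.128904
P(B|not A)*P(not A) = 0.212 * 0.836 = 0.177232
P(B) = 0.128904 + 0.177232 = 0.306136
P(A|B) = 0.128904 / 0.306136 ≈ 0.42106776

0.421068


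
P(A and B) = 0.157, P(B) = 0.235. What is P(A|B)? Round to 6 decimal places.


P(A|B) = P(A and B) / P(B) = 0.157 / 0.235 = 157/235 ≈ 0.66808511

0.668085


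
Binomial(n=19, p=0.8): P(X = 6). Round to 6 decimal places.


P = C(n,k) * p^k * (1-p)^(n-k)
C(19,6) = 27132
p^k = 0.8^6 = 0.262144
(1-p)^(n-k) = 0.2^13 = 0.0000000008192
P = 27132 * 0.262144 * 0.0000000008192 ≈ 0.000006

0.000006


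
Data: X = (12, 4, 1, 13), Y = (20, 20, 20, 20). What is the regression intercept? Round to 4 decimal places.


a = ybar - b*xbar, where b = sum((xi-xbar)(yi-ybar)) / sum((xi-xbar)^2)
n = 4, xbar = 30/4 = 7.5, ybar = 80/4 = 20
Sxy = sum((xi-xbar)(yi-ybar)) = 0
Sxx = sum((xi-xbar)^2) = 105
b = Sxy / Sxx = 0
a = 20 - 0 * 7.5 = 20

20.0000


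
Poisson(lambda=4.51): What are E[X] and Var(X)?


E[X] = Var(X) = lambda = 4.51

4.51, 4.51


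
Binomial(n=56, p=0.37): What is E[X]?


E[X] = n*p = 56 * 0.37 = 20.72

20.72


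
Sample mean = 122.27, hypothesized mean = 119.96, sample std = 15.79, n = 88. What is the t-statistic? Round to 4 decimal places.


t = (xbar - mu0) / (s/sqrt(n))
xbar - mu0 = 122.27 - 119.96 = 2.31
sqrt(88) ≈ 9.38083152
s/sqrt(n) = 15.79 / 9.38083152 ≈ 1.68321966
t = 2.31 / 1.68321966 ≈ 1.372370

1.3724


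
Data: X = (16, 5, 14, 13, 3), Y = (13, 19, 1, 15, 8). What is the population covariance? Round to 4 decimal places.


Cov = (1/n)*sum((xi-xbar)(yi-ybar))
n = 5, xbar = 51/5 = 10.2, ybar = 56/5 = 11.2
sum((xi-xbar)(yi-ybar)) = -35.2
Cov = -35.2 / 5 = -7.04

-7.0400


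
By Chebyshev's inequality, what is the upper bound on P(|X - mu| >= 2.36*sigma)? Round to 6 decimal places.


P <= 1/k^2
k^2 = 2.36^2 = 5.5696
1/k^2 = 1 / 5.5696 = 625/3481 ≈ 0.17954611

0.179546


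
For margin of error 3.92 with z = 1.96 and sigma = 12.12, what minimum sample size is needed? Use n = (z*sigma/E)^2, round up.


z*sigma/E = 1.96 * 12.12 / 3.92 = 6.06
(z*sigma/E)^2 = 36.7236
round up: n = 37

37


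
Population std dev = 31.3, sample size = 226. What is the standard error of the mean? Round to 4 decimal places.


SE = sigma / sqrt(n)
sqrt(226) ≈ 15.033296
SE = 31.3 / 15.033296 ≈ 2.082045

2.0820


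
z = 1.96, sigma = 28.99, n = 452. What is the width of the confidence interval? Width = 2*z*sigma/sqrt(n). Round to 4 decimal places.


width = 2*z*sigma/sqrt(n)
2*z*sigma = 2 * 1.96 * 28.99 = 113.6408
sqrt(452) ≈ 21.260292
width = 113.6408 / 21.260292 ≈ 5.345214

5.3452


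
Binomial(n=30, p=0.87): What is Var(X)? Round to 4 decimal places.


Var = n*p*(1-p) = 30 * 0.87 * 0.13 = 3.393

3.3930


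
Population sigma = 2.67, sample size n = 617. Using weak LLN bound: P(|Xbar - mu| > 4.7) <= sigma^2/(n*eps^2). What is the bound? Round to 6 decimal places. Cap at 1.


bound = min(1, sigma^2/(n*eps^2))
sigma^2 = 2.67^2 = 7.1289
n*eps^2 = 617 * 4.7^2 = 617 * 22.09 = 13629.53
sigma^2/(n*eps^2) = 7.1289 / 13629.53 ≈ 0.00052305

0.000523


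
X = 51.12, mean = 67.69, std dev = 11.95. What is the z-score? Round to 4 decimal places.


z = (X - mu) / sigma
X - mu = 51.12 - 67.69 = -16.57
z = -16.57 / 11.95 = -1657/1195 ≈ -1.386611

-1.3866


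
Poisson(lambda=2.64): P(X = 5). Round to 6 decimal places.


P = e^(-lam) * lam^k / k!
e^(-2.64) ≈ 0.07136127
lam^k = 2.64^5 ≈ 128.238856
k! = 5! = 120
P = 0.07136127 * 128.238856 / 120 ≈ 0.076261

0.076261


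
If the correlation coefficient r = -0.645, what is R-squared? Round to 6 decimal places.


R^2 = r^2 = (-0.645)^2 = 0.416025

0.416025


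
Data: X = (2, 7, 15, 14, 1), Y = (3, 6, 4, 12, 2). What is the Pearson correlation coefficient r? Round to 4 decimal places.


r = sum((xi-xbar)(yi-ybar)) / sqrt(sum((xi-xbar)^2) * sum((yi-ybar)^2))
n = 5, xbar = 39/5 = 7.8, ybar = 27/5 = 5.4
Sxy = sum((xi-xbar)(yi-ybar)) = 67.4
Sxx = sum((xi-xbar)^2) = 170.8
Syy = sum((yi-ybar)^2) = 63.2
sqrt(Sxx*Syy) ≈ 103.896872
r = Sxy / sqrt(Sxx*Syy) = 67.4 / 103.896872 ≈ 0.648720

0.6487


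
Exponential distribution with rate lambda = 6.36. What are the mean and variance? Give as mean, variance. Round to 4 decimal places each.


mean = 1/lam, var = 1/lam^2
mean = 1 / 6.36 = 25/159 ≈ 0.157233
lam^2 = 6.36^2 = 40.4496
var = 1 / 40.4496 ≈ 0.024722

0.1572, 0.0247


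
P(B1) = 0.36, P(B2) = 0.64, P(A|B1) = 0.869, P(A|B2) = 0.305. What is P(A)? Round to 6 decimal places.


P(A) = P(A|B1)*P(B1) + P(A|B2)*P(B2)
P(A|B1)*P(B1) = 0.869 * 0.36 = 0.31284
P(A|B2)*P(B2) = 0.305 * 0.64 = 0.1952
P(A) = 0.31284 + 0.1952 = 0.50804

0.508040


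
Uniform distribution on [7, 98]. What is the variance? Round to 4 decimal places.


Var = (b-a)^2 / 12
(b-a)^2 = (98 - 7)^2 = 8281
Var = 8281/12 ≈ 690.083333

690.0833


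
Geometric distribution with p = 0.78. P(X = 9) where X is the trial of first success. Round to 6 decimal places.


P = (1-p)^(k-1) * p
(1-p)^(k-1) = 0.22^8 ≈ 0.000005487587
P = 0.000005487587 * 0.78 ≈ 0.000004280318

0.000004


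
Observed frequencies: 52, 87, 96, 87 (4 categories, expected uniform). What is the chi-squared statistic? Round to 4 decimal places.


chi2 = sum((O-E)^2/E), E = total/4
total = 322, E = 322/4 = 80.5
(52 - 80.5)^2 / 80.5 = 812.25 / 80.5 = 3249/322 ≈ 10.090062
(87 - 80.5)^2 / 80.5 = 42.25 / 80.5 = 169/322 ≈ 0.524845
(96 - 80.5)^2 / 80.5 = 240.25 / 80.5 = 961/322 ≈ 2.984472
(87 - 80.5)^2 / 80.5 = 42.25 / 80.5 = 169/322 ≈ 0.524845
chi2 = 2274/161 ≈ 14.124224

14.1242


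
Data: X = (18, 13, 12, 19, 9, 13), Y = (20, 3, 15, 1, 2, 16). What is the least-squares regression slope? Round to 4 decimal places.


b = sum((xi-xbar)(yi-ybar)) / sum((xi-xbar)^2)
n = 6, xbar = 84/6 = 14, ybar = 57/6 = 9.5
Sxy = sum((xi-xbar)(yi-ybar)) = 26
Sxx = sum((xi-xbar)^2) = 72
b = Sxy / Sxx = 13/36 ≈ 0.361111

0.3611


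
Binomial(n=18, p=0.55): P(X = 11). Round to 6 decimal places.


P = C(n,k) * p^k * (1-p)^(n-k)
C(18,11) = 31824
p^k = 0.55^11 ≈ 0.001393123
(1-p)^(n-k) = 0.45^7 ≈ 0.003736695
P = 31824 * 0.001393123 * 0.003736695 ≈ 0.165665

0.165665


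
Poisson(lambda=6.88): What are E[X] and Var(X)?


E[X] = Var(X) = lambda = 6.88

6.88, 6.88


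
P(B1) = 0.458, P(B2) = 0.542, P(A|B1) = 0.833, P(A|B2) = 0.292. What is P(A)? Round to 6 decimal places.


P(A) = P(A|B1)*P(B1) + P(A|B2)*P(B2)
P(A|B1)*P(B1) = 0.833 * 0.458 = 0.381514
P(A|B2)*P(B2) = 0.292 * 0.542 = 0.158264
P(A) = 0.381514 + 0.158264 = 0.539778

0.539778


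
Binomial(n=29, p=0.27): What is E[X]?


E[X] = n*p = 29 * 0.27 = 7.83

7.83


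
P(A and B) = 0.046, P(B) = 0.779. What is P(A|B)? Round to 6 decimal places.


P(A|B) = P(A and B) / P(B) = 0.046 / 0.779 = 46/779 ≈ 0.05905006

0.059050


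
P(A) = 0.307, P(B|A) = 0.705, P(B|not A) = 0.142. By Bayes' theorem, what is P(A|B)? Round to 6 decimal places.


P(A|B) = P(B|A)*P(A) / P(B), P(B) = P(B|A)*P(A) + P(B|not A)*P(not A)
P(B|A)*P(A) = 0.705 * 0.307 = 0.216435
P(B|not A)*P(not A) = 0.142 * 0.693 = 0.098406
P(B) = 0.216435 + 0.098406 = 0.314841
P(A|B) = 0.216435 / 0.314841 ≈ 0.68744223

0.687442


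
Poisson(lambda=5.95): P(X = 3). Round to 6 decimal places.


P = e^(-lam) * lam^k / k!
e^(-5.95) ≈ 0.002605841
lam^k = 5.95^3 = 210.644875
k! = 3! = 6
P = 0.002605841 * 210.644875 / 6 ≈ 0.091484

0.091484


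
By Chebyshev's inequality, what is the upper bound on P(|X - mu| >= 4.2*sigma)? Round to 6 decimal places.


P <= 1/k^2
k^2 = 4.2^2 = 17.64
1/k^2 = 1 / 17.64 = 25/441 ≈ 0.05668934

0.056689


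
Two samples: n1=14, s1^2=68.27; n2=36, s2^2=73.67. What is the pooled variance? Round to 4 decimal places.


sp^2 = ((n1-1)*s1^2 + (n2-1)*s2^2)/(n1+n2-2)
(n1-1)*s1^2 = 13 * 68.27 = 887.51
(n2-1)*s2^2 = 35 * 73.67 = 2578.45
numerator = 887.51 + 2578.45 = 3465.96
n1+n2-2 = 48
sp^2 = 3465.96 / 48 = 72.2075

72.2075


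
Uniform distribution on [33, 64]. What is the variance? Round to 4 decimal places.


Var = (b-a)^2 / 12
(b-a)^2 = (64 - 33)^2 = 961
Var = 961/12 ≈ 80.083333

80.0833


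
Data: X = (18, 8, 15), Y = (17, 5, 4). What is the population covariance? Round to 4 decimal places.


Cov = (1/n)*sum((xi-xbar)(yi-ybar))
n = 3, xbar = 41/3 ≈ 13.666667, ybar = 26/3 ≈ 8.666667
sum((xi-xbar)(yi-ybar)) = 152/3 ≈ 50.666667
Cov = 50.666667 / 3 = 152/9 ≈ 16.888889

16.8889


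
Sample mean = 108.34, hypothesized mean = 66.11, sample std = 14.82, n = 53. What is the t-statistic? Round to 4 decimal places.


t = (xbar - mu0) / (s/sqrt(n))
xbar - mu0 = 108.34 - 66.11 = 42.23
sqrt(53) ≈ 7.28010989
s/sqrt(n) = 14.82 / 7.28010989 ≈ 2.03568356
t = 42.23 / 2.03568356 ≈ 20.744875

20.7449


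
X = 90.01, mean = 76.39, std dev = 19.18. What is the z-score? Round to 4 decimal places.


z = (X - mu) / sigma
X - mu = 90.01 - 76.39 = 13.62
z = 13.62 / 19.18 = 681/959 ≈ 0.710115

0.7101


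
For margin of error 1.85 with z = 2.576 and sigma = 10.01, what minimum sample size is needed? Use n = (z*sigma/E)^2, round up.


z*sigma/E = 2.576 * 10.01 / 1.85 ≈ 13.938249
(z*sigma/E)^2 ≈ 194.274775
round up: n = 195

195


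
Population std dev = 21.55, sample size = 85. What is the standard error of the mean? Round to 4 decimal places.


SE = sigma / sqrt(n)
sqrt(85) ≈ 9.219544
SE = 21.55 / 9.219544 ≈ 2.337426

2.3374


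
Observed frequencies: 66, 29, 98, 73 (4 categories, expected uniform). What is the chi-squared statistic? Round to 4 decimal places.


chi2 = sum((O-E)^2/E), E = total/4
total = 266, E = 266/4 = 66.5
(66 - 66.5)^2 / 66.5 = 0.25 / 66.5 = 1/266 ≈ 0.003759
(29 - 66.5)^2 / 66.5 = 1406.25 / 66.5 = 5625/266 ≈ 21.146617
(98 - 66.5)^2 / 66.5 = 992.25 / 66.5 = 567/38 ≈ 14.921053
(73 - 66.5)^2 / 66.5 = 42.25 / 66.5 = 169/266 ≈ 0.635338
chi2 = 4882/133 ≈ 36.706767

36.7068


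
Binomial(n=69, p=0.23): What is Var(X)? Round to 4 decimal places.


Var = n*p*(1-p) = 69 * 0.23 * 0.77 = 12.2199

12.2199


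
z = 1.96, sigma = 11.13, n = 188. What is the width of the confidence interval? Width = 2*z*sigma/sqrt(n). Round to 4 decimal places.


width = 2*z*sigma/sqrt(n)
2*z*sigma = 2 * 1.96 * 11.13 = 43.6296
sqrt(188) ≈ 13.711309
width = 43.6296 / 13.711309 ≈ 3.182016

3.1820


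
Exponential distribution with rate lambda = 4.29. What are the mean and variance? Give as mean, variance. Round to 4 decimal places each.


mean = 1/lam, var = 1/lam^2
mean = 1 / 4.29 = 100/429 ≈ 0.233100
lam^2 = 4.29^2 = 18.4041
var = 1 / 18.4041 ≈ 0.054336

0.2331, 0.0543


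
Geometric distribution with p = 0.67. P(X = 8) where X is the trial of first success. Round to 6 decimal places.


P = (1-p)^(k-1) * p
(1-p)^(k-1) = 0.33^7 ≈ 0.0004261844
P = 0.0004261844 * 0.67 ≈ 0.0002855436

0.000286


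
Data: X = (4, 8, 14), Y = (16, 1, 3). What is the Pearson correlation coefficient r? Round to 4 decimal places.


r = sum((xi-xbar)(yi-ybar)) / sqrt(sum((xi-xbar)^2) * sum((yi-ybar)^2))
n = 3, xbar = 26/3 ≈ 8.666667, ybar = 20/3 ≈ 6.666667
Sxy = sum((xi-xbar)(yi-ybar)) = -178/3 ≈ -59.333333
Sxx = sum((xi-xbar)^2) = 152/3 ≈ 50.666667
Syy = sum((yi-ybar)^2) = 398/3 ≈ 132.666667
sqrt(Sxx*Syy) ≈ 81.986449
r = Sxy / sqrt(Sxx*Syy) = -59.333333 / 81.986449 ≈ -0.723697

-0.7237


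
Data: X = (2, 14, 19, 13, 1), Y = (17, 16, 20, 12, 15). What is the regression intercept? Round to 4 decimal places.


a = ybar - b*xbar, where b = sum((xi-xbar)(yi-ybar)) / sum((xi-xbar)^2)
n = 5, xbar = 49/5 = 9.8, ybar = 80/5 = 16
Sxy = sum((xi-xbar)(yi-ybar)) = 25
Sxx = sum((xi-xbar)^2) = 250.8
b = Sxy / Sxx = 125/1254 ≈ 0.099681
a = 16 - 0.099681 * 9.8 = 18839/1254 ≈ 15.023126

15.0231


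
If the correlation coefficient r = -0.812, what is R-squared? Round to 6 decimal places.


R^2 = r^2 = (-0.812)^2 = 0.659344

0.659344


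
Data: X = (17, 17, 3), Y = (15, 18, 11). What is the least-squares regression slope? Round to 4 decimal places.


b = sum((xi-xbar)(yi-ybar)) / sum((xi-xbar)^2)
n = 3, xbar = 37/3 ≈ 12.333333, ybar = 44/3 ≈ 14.666667
Sxy = sum((xi-xbar)(yi-ybar)) = 154/3 ≈ 51.333333
Sxx = sum((xi-xbar)^2) = 392/3 ≈ 130.666667
b = Sxy / Sxx = 11/28 ≈ 0.392857

0.3929


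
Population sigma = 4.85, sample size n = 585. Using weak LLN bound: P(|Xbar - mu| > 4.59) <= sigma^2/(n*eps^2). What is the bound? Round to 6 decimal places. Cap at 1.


bound = min(1, sigma^2/(n*eps^2))
sigma^2 = 4.85^2 = 23.5225
n*eps^2 = 585 * 4.59^2 = 585 * 21.0681 = 12324.8385
sigma^2/(n*eps^2) = 23.5225 / 12324.8385 ≈ 0.00190854

0.001909


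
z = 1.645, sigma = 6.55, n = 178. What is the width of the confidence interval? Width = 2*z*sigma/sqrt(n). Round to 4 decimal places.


width = 2*z*sigma/sqrt(n)
2*z*sigma = 2 * 1.645 * 6.55 = 21.5495
sqrt(178) ≈ 13.341664
width = 21.5495 / 13.341664 ≈ 1.615203

1.6152


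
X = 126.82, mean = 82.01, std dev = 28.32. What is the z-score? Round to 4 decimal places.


z = (X - mu) / sigma
X - mu = 126.82 - 82.01 = 44.81
z = 44.81 / 28.32 = 4481/2832 ≈ 1.582274

1.5823


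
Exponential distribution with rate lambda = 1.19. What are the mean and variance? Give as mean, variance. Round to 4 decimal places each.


mean = 1/lam, var = 1/lam^2
mean = 1 / 1.19 = 100/119 ≈ 0.840336
lam^2 = 1.19^2 = 1.4161
var = 1 / 1.4161 ≈ 0.706165

0.8403, 0.7062


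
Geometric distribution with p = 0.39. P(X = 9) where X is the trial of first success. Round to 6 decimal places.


P = (1-p)^(k-1) * p
(1-p)^(k-1) = 0.61^8 ≈ 0.01917073
P = 0.01917073 * 0.39 ≈ 0.007476585

0.007477


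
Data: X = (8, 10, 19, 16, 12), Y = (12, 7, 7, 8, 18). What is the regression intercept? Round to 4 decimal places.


a = ybar - b*xbar, where b = sum((xi-xbar)(yi-ybar)) / sum((xi-xbar)^2)
n = 5, xbar = 65/5 = 13, ybar = 52/5 = 10.4
Sxy = sum((xi-xbar)(yi-ybar)) = -33
Sxx = sum((xi-xbar)^2) = 80
b = Sxy / Sxx = -0.4125
a = 10.4 - (-0.4125) * 13 = 15.7625

15.7625


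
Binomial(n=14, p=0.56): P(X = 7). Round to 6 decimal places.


P = C(n,k) * p^k * (1-p)^(n-k)
C(14,7) = 3432
p^k = 0.56^7 ≈ 0.01727095
(1-p)^(n-k) = 0.44^7 ≈ 0.003192778
P = 3432 * 0.01727095 * 0.003192778 ≈ 0.189248

0.189248


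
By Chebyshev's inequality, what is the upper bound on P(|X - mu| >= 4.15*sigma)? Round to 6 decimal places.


P <= 1/k^2
k^2 = 4.15^2 = 17.2225
1/k^2 = 1 / 17.2225 = 400/6889 ≈ 0.05806358

0.058064


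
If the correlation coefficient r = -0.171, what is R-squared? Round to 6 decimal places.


R^2 = r^2 = (-0.171)^2 = 0.029241

0.029241


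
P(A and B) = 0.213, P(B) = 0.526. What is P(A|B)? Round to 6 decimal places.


P(A|B) = P(A and B) / P(B) = 0.213 / 0.526 = 213/526 ≈ 0.40494297

0.404943


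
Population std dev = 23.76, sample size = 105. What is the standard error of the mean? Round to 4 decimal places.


SE = sigma / sqrt(n)
sqrt(105) ≈ 10.246951
SE = 23.76 / 10.246951 ≈ 2.318739

2.3187


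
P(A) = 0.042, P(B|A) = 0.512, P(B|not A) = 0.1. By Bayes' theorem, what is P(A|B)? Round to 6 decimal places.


P(A|B) = P(B|A)*P(A) / P(B), P(B) = P(B|A)*P(A) + P(B|not A)*P(not A)
P(B|A)*P(A) = 0.512 * 0.042 = 0.021504
P(B|not A)*P(not A) = 0.1 * 0.958 = 0.0958
P(B) = 0.021504 + 0.0958 = 0.117304
P(A|B) = 0.021504 / 0.117304 ≈ 0.18331856

0.183319


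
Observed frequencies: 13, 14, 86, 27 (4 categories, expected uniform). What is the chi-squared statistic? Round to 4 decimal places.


chi2 = sum((O-E)^2/E), E = total/4
total = 140, E = 140/4 = 35
(13 - 35)^2 / 35 = 484 / 35 = 484/35 ≈ 13.828571
(14 - 35)^2 / 35 = 441 / 35 = 12.6
(86 - 35)^2 / 35 = 2601 / 35 = 2601/35 ≈ 74.314286
(27 - 35)^2 / 35 = 64 / 35 = 64/35 ≈ 1.828571
chi2 = 718/7 ≈ 102.571429

102.5714


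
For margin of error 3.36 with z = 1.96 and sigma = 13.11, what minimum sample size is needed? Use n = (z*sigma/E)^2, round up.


z*sigma/E = 1.96 * 13.11 / 3.36 = 7.6475
(z*sigma/E)^2 ≈ 58.484256
round up: n = 59

59


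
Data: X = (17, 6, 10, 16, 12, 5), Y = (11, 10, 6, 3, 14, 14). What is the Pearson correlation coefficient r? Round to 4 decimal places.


r = sum((xi-xbar)(yi-ybar)) / sqrt(sum((xi-xbar)^2) * sum((yi-ybar)^2))
n = 6, xbar = 66/6 = 11, ybar = 58/6 = 29/3 ≈ 9.666667
Sxy = sum((xi-xbar)(yi-ybar)) = -45
Sxx = sum((xi-xbar)^2) = 124
Syy = sum((yi-ybar)^2) = 292/3 ≈ 97.333333
sqrt(Sxx*Syy) ≈ 109.860518
r = Sxy / sqrt(Sxx*Syy) = -45 / 109.860518 ≈ -0.409610

-0.4096


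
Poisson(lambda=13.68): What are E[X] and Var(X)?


E[X] = Var(X) = lambda = 13.68

13.68, 13.68


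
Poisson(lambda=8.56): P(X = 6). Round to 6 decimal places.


P = e^(-lam) * lam^k / k!
e^(-8.56) ≈ 0.0001916193
lam^k = 8.56^6 ≈ 393407.457355
k! = 6! = 720
P = 0.0001916193 * 393407.457355 / 720 ≈ 0.104701

0.104701


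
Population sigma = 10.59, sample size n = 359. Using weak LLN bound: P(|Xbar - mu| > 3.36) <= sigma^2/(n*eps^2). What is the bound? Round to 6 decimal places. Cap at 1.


bound = min(1, sigma^2/(n*eps^2))
sigma^2 = 10.59^2 = 112.1481
n*eps^2 = 359 * 3.36^2 = 359 * 11.2896 = 4052.9664
sigma^2/(n*eps^2) = 112.1481 / 4052.9664 ≈ 0.02767062

0.027671


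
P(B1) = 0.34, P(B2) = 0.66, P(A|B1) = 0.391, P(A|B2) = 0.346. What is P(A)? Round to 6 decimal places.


P(A) = P(A|B1)*P(B1) + P(A|B2)*P(B2)
P(A|B1)*P(B1) = 0.391 * 0.34 = 0.13294
P(A|B2)*P(B2) = 0.346 * 0.66 = 0.22836
P(A) = 0.13294 + 0.22836 = 0.3613

0.361300


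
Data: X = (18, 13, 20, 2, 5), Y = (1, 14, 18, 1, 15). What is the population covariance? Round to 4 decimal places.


Cov = (1/n)*sum((xi-xbar)(yi-ybar))
n = 5, xbar = 58/5 = 11.6, ybar = 49/5 = 9.8
sum((xi-xbar)(yi-ybar)) = 68.6
Cov = 68.6 / 5 = 13.72

13.7200


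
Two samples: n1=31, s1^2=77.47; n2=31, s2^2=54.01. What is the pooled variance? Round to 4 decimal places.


sp^2 = ((n1-1)*s1^2 + (n2-1)*s2^2)/(n1+n2-2)
(n1-1)*s1^2 = 30 * 77.47 = 2324.1
(n2-1)*s2^2 = 30 * 54.01 = 1620.3
numerator = 2324.1 + 1620.3 = 3944.4
n1+n2-2 = 60
sp^2 = 3944.4 / 60 = 65.74

65.7400


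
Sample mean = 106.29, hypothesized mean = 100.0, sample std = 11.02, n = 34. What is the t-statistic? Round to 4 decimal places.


t = (xbar - mu0) / (s/sqrt(n))
xbar - mu0 = 106.29 - 100.0 = 6.29
sqrt(34) ≈ 5.83095189
s/sqrt(n) = 11.02 / 5.83095189 ≈ 1.88991441
t = 6.29 / 1.88991441 ≈ 3.328193

3.3282


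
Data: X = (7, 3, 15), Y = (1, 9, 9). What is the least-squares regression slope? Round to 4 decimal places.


b = sum((xi-xbar)(yi-ybar)) / sum((xi-xbar)^2)
n = 3, xbar = 25/3 ≈ 8.333333, ybar = 19/3 ≈ 6.333333
Sxy = sum((xi-xbar)(yi-ybar)) = 32/3 ≈ 10.666667
Sxx = sum((xi-xbar)^2) = 224/3 ≈ 74.666667
b = Sxy / Sxx = 1/7 ≈ 0.142857

0.1429


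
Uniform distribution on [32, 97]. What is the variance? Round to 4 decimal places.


Var = (b-a)^2 / 12
(b-a)^2 = (97 - 32)^2 = 4225
Var = 4225/12 ≈ 352.083333

352.0833


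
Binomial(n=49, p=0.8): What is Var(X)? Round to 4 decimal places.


Var = n*p*(1-p) = 49 * 0.8 * 0.2 = 7.84

7.8400


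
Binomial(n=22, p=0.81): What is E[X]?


E[X] = n*p = 22 * 0.81 = 17.82

17.82


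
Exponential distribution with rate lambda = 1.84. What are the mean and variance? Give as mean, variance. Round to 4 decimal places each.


mean = 1/lam, var = 1/lam^2
mean = 1 / 1.84 = 25/46 ≈ 0.543478
lam^2 = 1.84^2 = 3.3856
var = 1 / 3.3856 = 625/2116 ≈ 0.295369

0.5435, 0.2954


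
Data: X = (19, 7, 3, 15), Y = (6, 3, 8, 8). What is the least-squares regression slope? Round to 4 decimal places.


b = sum((xi-xbar)(yi-ybar)) / sum((xi-xbar)^2)
n = 4, xbar = 44/4 = 11, ybar = 25/4 = 6.25
Sxy = sum((xi-xbar)(yi-ybar)) = 4
Sxx = sum((xi-xbar)^2) = 160
b = Sxy / Sxx = 0.025

0.0250


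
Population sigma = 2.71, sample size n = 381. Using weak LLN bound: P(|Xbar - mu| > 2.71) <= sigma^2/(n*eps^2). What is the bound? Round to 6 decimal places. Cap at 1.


bound = min(1, sigma^2/(n*eps^2))
sigma^2 = 2.71^2 = 7.3441
n*eps^2 = 381 * 2.71^2 = 381 * 7.3441 = 2798.1021
sigma^2/(n*eps^2) = 7.3441 / 2798.1021 = 1/381 ≈ 0.00262467

0.002625


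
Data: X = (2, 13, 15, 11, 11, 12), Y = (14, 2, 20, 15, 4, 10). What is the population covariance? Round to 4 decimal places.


Cov = (1/n)*sum((xi-xbar)(yi-ybar))
n = 6, xbar = 64/6 = 32/3 ≈ 10.666667, ybar = 65/6 ≈ 10.833333
sum((xi-xbar)(yi-ybar)) = -31/3 ≈ -10.333333
Cov = -10.333333 / 6 = -31/18 ≈ -1.722222

-1.7222


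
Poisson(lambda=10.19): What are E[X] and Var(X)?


E[X] = Var(X) = lambda = 10.19

10.19, 10.19


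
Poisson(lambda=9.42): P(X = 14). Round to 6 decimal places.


P = e^(-lam) * lam^k / k!
e^(-9.42) ≈ 0.00008108602
lam^k = 9.42^14 ≈ 43322413085404.277627
k! = 14! = 87178291200
P = 0.00008108602 * 43322413085404.277627 / 87178291200 ≈ 0.040295

0.040295


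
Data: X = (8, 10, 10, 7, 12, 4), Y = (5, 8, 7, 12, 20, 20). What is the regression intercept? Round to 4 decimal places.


a = ybar - b*xbar, where b = sum((xi-xbar)(yi-ybar)) / sum((xi-xbar)^2)
n = 6, xbar = 51/6 = 8.5, ybar = 72/6 = 12
Sxy = sum((xi-xbar)(yi-ybar)) = -18
Sxx = sum((xi-xbar)^2) = 39.5
b = Sxy / Sxx = -36/79 ≈ -0.455696
a = 12 - (-0.455696) * 8.5 = 1254/79 ≈ 15.873418

15.8734


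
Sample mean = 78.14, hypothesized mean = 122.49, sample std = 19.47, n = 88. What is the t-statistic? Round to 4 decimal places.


t = (xbar - mu0) / (s/sqrt(n))
xbar - mu0 = 78.14 - 122.49 = -44.35
sqrt(88) ≈ 9.38083152
s/sqrt(n) = 19.47 / 9.38083152 ≈ 2.07550897
t = -44.35 / 2.07550897 ≈ -21.368253

-21.3683


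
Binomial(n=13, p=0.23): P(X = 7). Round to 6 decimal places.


P = C(n,k) * p^k * (1-p)^(n-k)
C(13,7) = 1716
p^k = 0.23^7 ≈ 0.00003404825
(1-p)^(n-k) = 0.77^6 ≈ 0.2084224
P = 1716 * 0.00003404825 * 0.2084224 ≈ 0.012177

0.012177


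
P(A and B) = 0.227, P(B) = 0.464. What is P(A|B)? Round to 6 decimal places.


P(A|B) = P(A and B) / P(B) = 0.227 / 0.464 = 227/464 ≈ 0.48922414

0.489224


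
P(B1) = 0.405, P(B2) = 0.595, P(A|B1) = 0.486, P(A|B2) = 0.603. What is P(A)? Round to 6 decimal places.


P(A) = P(A|B1)*P(B1) + P(A|B2)*P(B2)
P(A|B1)*P(B1) = 0.486 * 0.405 = 0.19683
P(A|B2)*P(B2) = 0.603 * 0.595 = 0.358785
P(A) = 0.19683 + 0.358785 = 0.555615

0.555615


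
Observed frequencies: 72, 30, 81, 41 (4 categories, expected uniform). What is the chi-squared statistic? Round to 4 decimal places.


chi2 = sum((O-E)^2/E), E = total/4
total = 224, E = 224/4 = 56
(72 - 56)^2 / 56 = 256 / 56 = 32/7 ≈ 4.571429
(30 - 56)^2 / 56 = 676 / 56 = 169/14 ≈ 12.071429
(81 - 56)^2 / 56 = 625 / 56 = 625/56 ≈ 11.160714
(41 - 56)^2 / 56 = 225 / 56 = 225/56 ≈ 4.017857
chi2 = 891/28 ≈ 31.821429

31.8214


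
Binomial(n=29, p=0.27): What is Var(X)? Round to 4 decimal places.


Var = n*p*(1-p) = 29 * 0.27 * 0.73 = 5.7159

5.7159


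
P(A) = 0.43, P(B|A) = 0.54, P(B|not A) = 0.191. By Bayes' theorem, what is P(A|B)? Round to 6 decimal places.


P(A|B) = P(B|A)*P(A) / P(B), P(B) = P(B|A)*P(A) + P(B|not A)*P(not A)
P(B|A)*P(A) = 0.54 * 0.43 = 0.2322
P(B|not A)*P(not A) = 0.191 * 0.57 = 0.10887
P(B) = 0.2322 + 0.10887 = 0.34107
P(A|B) = 0.2322 / 0.34107 ≈ 0.68079866

0.680799


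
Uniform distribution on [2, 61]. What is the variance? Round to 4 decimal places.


Var = (b-a)^2 / 12
(b-a)^2 = (61 - 2)^2 = 3481
Var = 3481/12 ≈ 290.083333

290.0833


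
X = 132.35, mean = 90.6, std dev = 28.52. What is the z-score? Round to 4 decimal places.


z = (X - mu) / sigma
X - mu = 132.35 - 90.6 = 41.75
z = 41.75 / 28.52 = 4175/2852 ≈ 1.463885

1.4639


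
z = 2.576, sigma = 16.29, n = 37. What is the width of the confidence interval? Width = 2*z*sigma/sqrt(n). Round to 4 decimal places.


width = 2*z*sigma/sqrt(n)
2*z*sigma = 2 * 2.576 * 16.29 = 83.92608
sqrt(37) ≈ 6.082763
width = 83.92608 / 6.082763 ≈ 13.797363

13.7974


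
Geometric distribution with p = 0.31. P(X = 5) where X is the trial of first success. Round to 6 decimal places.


P = (1-p)^(k-1) * p
(1-p)^(k-1) = 0.69^4 ≈ 0.2266712
P = 0.2266712 * 0.31 ≈ 0.07026808

0.070268


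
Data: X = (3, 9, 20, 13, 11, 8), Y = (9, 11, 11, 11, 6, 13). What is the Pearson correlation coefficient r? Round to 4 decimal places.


r = sum((xi-xbar)(yi-ybar)) / sqrt(sum((xi-xbar)^2) * sum((yi-ybar)^2))
n = 6, xbar = 64/6 = 32/3 ≈ 10.666667, ybar = 61/6 ≈ 10.166667
Sxy = sum((xi-xbar)(yi-ybar)) = 25/3 ≈ 8.333333
Sxx = sum((xi-xbar)^2) = 484/3 ≈ 161.333333
Syy = sum((yi-ybar)^2) = 173/6 ≈ 28.833333
sqrt(Sxx*Syy) ≈ 68.203943
r = Sxy / sqrt(Sxx*Syy) = 8.333333 / 68.203943 ≈ 0.122183

0.1222


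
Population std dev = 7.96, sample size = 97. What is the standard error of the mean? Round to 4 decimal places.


SE = sigma / sqrt(n)
sqrt(97) ≈ 9.848858
SE = 7.96 / 9.848858 ≈ 0.808216

0.8082


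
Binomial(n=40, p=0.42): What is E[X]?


E[X] = n*p = 40 * 0.42 = 16.8

16.8


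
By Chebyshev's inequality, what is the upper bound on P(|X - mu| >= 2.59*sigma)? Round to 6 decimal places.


P <= 1/k^2
k^2 = 2.59^2 = 6.7081
1/k^2 = 1 / 6.7081 ≈ 0.14907351

0.149074


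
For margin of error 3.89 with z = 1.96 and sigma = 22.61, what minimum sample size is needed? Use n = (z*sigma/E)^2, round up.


z*sigma/E = 1.96 * 22.61 / 3.89 = 110789/9725 ≈ 11.392185
(z*sigma/E)^2 ≈ 129.781881
round up: n = 130

130


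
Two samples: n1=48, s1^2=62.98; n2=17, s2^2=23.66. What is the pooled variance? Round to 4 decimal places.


sp^2 = ((n1-1)*s1^2 + (n2-1)*s2^2)/(n1+n2-2)
(n1-1)*s1^2 = 47 * 62.98 = 2960.06
(n2-1)*s2^2 = 16 * 23.66 = 378.56
numerator = 2960.06 + 378.56 = 3338.62
n1+n2-2 = 63
sp^2 = 3338.62 / 63 = 166931/3150 ≈ 52.993968

52.9940


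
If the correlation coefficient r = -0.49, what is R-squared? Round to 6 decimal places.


R^2 = r^2 = (-0.49)^2 = 0.2401

0.240100


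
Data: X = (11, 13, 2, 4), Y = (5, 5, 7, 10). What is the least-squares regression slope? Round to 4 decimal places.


b = sum((xi-xbar)(yi-ybar)) / sum((xi-xbar)^2)
n = 4, xbar = 30/4 = 7.5, ybar = 27/4 = 6.75
Sxy = sum((xi-xbar)(yi-ybar)) = -28.5
Sxx = sum((xi-xbar)^2) = 85
b = Sxy / Sxx = -57/170 ≈ -0.335294

-0.3353


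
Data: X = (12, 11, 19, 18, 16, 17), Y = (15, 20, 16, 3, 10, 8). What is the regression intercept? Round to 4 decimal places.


a = ybar - b*xbar, where b = sum((xi-xbar)(yi-ybar)) / sum((xi-xbar)^2)
n = 6, xbar = 93/6 = 15.5, ybar = 72/6 = 12
Sxy = sum((xi-xbar)(yi-ybar)) = -62
Sxx = sum((xi-xbar)^2) = 53.5
b = Sxy / Sxx = -124/107 ≈ -1.158879
a = 12 - (-1.158879) * 15.5 = 3206/107 ≈ 29.962617

29.9626


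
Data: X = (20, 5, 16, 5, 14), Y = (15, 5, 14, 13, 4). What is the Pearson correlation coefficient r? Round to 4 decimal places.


r = sum((xi-xbar)(yi-ybar)) / sqrt(sum((xi-xbar)^2) * sum((yi-ybar)^2))
n = 5, xbar = 60/5 = 12, ybar = 51/5 = 10.2
Sxy = sum((xi-xbar)(yi-ybar)) = 58
Sxx = sum((xi-xbar)^2) = 182
Syy = sum((yi-ybar)^2) = 110.8
sqrt(Sxx*Syy) ≈ 142.005634
r = Sxy / sqrt(Sxx*Syy) = 58 / 142.005634 ≈ 0.408435

0.4084


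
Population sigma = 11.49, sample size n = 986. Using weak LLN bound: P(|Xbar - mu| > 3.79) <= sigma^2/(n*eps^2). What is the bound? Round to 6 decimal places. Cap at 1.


bound = min(1, sigma^2/(n*eps^2))
sigma^2 = 11.49^2 = 132.0201
n*eps^2 = 986 * 3.79^2 = 986 * 14.3641 = 14163.0026
sigma^2/(n*eps^2) = 132.0201 / 14163.0026 ≈ 0.00932148

0.009321


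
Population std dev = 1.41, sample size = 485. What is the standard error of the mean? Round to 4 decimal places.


SE = sigma / sqrt(n)
sqrt(485) ≈ 22.022716
SE = 1.41 / 22.022716 ≈ 0.064025

0.0640


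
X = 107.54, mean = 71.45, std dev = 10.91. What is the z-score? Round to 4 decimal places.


z = (X - mu) / sigma
X - mu = 107.54 - 71.45 = 36.09
z = 36.09 / 10.91 = 3609/1091 ≈ 3.307974

3.3080


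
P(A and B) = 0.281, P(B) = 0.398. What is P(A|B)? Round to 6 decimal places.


P(A|B) = P(A and B) / P(B) = 0.281 / 0.398 = 281/398 ≈ 0.70603015

0.706030


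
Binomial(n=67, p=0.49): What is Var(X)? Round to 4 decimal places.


Var = n*p*(1-p) = 67 * 0.49 * 0.51 = 16.7433

16.7433


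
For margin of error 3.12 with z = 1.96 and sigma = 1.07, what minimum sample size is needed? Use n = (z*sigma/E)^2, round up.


z*sigma/E = 1.96 * 1.07 / 3.12 = 5243/7800 ≈ 0.672179
(z*sigma/E)^2 ≈ 0.451825
round up: n = 1

1


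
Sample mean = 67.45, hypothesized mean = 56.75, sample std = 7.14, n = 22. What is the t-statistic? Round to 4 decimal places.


t = (xbar - mu0) / (s/sqrt(n))
xbar - mu0 = 67.45 - 56.75 = 10.7
sqrt(22) ≈ 4.69041576
s/sqrt(n) = 7.14 / 4.69041576 ≈ 1.52225311
t = 10.7 / 1.52225311 ≈ 7.029054

7.0291


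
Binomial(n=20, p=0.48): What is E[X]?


E[X] = n*p = 20 * 0.48 = 9.6

9.6


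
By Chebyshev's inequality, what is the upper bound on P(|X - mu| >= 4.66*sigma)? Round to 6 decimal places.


P <= 1/k^2
k^2 = 4.66^2 = 21.7156
1/k^2 = 1 / 21.7156 ≈ 0.04604984

0.046050


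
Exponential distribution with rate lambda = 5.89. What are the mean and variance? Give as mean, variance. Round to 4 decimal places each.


mean = 1/lam, var = 1/lam^2
mean = 1 / 5.89 = 100/589 ≈ 0.169779
lam^2 = 5.89^2 = 34.6921
var = 1 / 34.6921 ≈ 0.028825

0.1698, 0.0288


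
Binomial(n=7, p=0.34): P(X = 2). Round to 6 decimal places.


P = C(n,k) * p^k * (1-p)^(n-k)
C(7,2) = 21
p^k = 0.34^2 = 0.1156
(1-p)^(n-k) = 0.66^5 ≈ 0.1252333
P = 21 * 0.1156 * 0.1252333 ≈ 0.304016

0.304016


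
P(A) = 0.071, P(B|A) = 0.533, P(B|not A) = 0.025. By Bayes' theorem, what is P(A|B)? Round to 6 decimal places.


P(A|B) = P(B|A)*P(A) / P(B), P(B) = P(B|A)*P(A) + P(B|not A)*P(not A)
P(B|A)*P(A) = 0.533 * 0.071 = 0.037843
P(B|not A)*P(not A) = 0.025 * 0.929 = 0.023225
P(B) = 0.037843 + 0.023225 = 0.061068
P(A|B) = 0.037843 / 0.061068 ≈ 0.61968625

0.619686


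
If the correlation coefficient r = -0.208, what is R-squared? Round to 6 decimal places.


R^2 = r^2 = (-0.208)^2 = 0.043264

0.043264


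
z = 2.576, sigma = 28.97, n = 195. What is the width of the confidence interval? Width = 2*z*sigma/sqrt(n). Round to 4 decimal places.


width = 2*z*sigma/sqrt(n)
2*z*sigma = 2 * 2.576 * 28.97 = 149.25344
sqrt(195) ≈ 13.964240
width = 149.25344 / 13.964240 ≈ 10.688261

10.6883


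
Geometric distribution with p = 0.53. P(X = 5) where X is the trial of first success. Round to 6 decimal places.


P = (1-p)^(k-1) * p
(1-p)^(k-1) = 0.47^4 = 0.04879681
P = 0.04879681 * 0.53 ≈ 0.02586231

0.025862


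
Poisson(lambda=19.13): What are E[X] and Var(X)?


E[X] = Var(X) = lambda = 19.13

19.13, 19.13


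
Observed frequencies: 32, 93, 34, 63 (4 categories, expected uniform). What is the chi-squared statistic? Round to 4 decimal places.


chi2 = sum((O-E)^2/E), E = total/4
total = 222, E = 222/4 = 55.5
(32 - 55.5)^2 / 55.5 = 552.25 / 55.5 = 2209/222 ≈ 9.950450
(93 - 55.5)^2 / 55.5 = 1406.25 / 55.5 = 1875/74 ≈ 25.337838
(34 - 55.5)^2 / 55.5 = 462.25 / 55.5 = 1849/222 ≈ 8.328829
(63 - 55.5)^2 / 55.5 = 56.25 / 55.5 = 75/74 ≈ 1.013514
chi2 = 4954/111 ≈ 44.630631

44.6306


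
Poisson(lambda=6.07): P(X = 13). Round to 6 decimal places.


P = e^(-lam) * lam^k / k!
e^(-6.07) ≈ 0.002311173
lam^k = 6.07^13 ≈ 15186335283.107251
k! = 13! = 6227020800
P = 0.002311173 * 15186335283.107251 / 6227020800 ≈ 0.005636

0.005636


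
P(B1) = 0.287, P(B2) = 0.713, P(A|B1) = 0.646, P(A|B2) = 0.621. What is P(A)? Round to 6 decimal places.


P(A) = P(A|B1)*P(B1) + P(A|B2)*P(B2)
P(A|B1)*P(B1) = 0.646 * 0.287 = 0.185402
P(A|B2)*P(B2) = 0.621 * 0.713 = 0.442773
P(A) = 0.185402 + 0.442773 = 0.628175

0.628175


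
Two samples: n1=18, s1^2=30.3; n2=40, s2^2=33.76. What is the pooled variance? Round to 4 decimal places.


sp^2 = ((n1-1)*s1^2 + (n2-1)*s2^2)/(n1+n2-2)
(n1-1)*s1^2 = 17 * 30.3 = 515.1
(n2-1)*s2^2 = 39 * 33.76 = 1316.64
numerator = 515.1 + 1316.64 = 1831.74
n1+n2-2 = 56
sp^2 = 1831.74 / 56 = 91587/2800 ≈ 32.709643

32.7096


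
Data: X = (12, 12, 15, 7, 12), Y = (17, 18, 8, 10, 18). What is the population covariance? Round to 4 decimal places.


Cov = (1/n)*sum((xi-xbar)(yi-ybar))
n = 5, xbar = 58/5 = 11.6, ybar = 71/5 = 14.2
sum((xi-xbar)(yi-ybar)) = 2.4
Cov = 2.4 / 5 = 0.48

0.4800


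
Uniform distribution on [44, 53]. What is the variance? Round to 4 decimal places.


Var = (b-a)^2 / 12
(b-a)^2 = (53 - 44)^2 = 81
Var = 81/12 = 6.75

6.7500


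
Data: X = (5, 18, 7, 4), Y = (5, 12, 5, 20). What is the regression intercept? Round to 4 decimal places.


a = ybar - b*xbar, where b = sum((xi-xbar)(yi-ybar)) / sum((xi-xbar)^2)
n = 4, xbar = 34/4 = 8.5, ybar = 42/4 = 10.5
Sxy = sum((xi-xbar)(yi-ybar)) = -1
Sxx = sum((xi-xbar)^2) = 125
b = Sxy / Sxx = -0.008
a = 10.5 - (-0.008) * 8.5 = 10.568

10.5680


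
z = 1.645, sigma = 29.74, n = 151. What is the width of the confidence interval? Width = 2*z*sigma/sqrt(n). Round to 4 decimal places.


width = 2*z*sigma/sqrt(n)
2*z*sigma = 2 * 1.645 * 29.74 = 97.8446
sqrt(151) ≈ 12.288206
width = 97.8446 / 12.288206 ≈ 7.962481

7.9625


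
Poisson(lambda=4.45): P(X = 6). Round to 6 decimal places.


P = e^(-lam) * lam^k / k!
e^(-4.45) ≈ 0.01167857
lam^k = 4.45^6 ≈ 7765.332671
k! = 6! = 720
P = 0.01167857 * 7765.332671 / 720 ≈ 0.125955

0.125955


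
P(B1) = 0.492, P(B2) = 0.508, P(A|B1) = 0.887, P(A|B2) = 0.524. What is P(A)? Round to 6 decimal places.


P(A) = P(A|B1)*P(B1) + P(A|B2)*P(B2)
P(A|B1)*P(B1) = 0.887 * 0.492 = 0.436404
P(A|B2)*P(B2) = 0.524 * 0.508 = 0.266192
P(A) = 0.436404 + 0.266192 = 0.702596

0.702596


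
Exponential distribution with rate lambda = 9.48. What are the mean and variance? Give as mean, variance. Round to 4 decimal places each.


mean = 1/lam, var = 1/lam^2
mean = 1 / 9.48 = 25/237 ≈ 0.105485
lam^2 = 9.48^2 = 89.8704
var = 1 / 89.8704 ≈ 0.011127

0.1055, 0.0111


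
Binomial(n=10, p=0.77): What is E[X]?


E[X] = n*p = 10 * 0.77 = 7.7

7.7


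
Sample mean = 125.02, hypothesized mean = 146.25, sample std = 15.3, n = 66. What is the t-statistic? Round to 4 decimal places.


t = (xbar - mu0) / (s/sqrt(n))
xbar - mu0 = 125.02 - 146.25 = -21.23
sqrt(66) ≈ 8.12403840
s/sqrt(n) = 15.3 / 8.12403840 ≈ 1.88329981
t = -21.23 / 1.88329981 ≈ -11.272767

-11.2728


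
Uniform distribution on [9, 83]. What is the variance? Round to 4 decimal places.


Var = (b-a)^2 / 12
(b-a)^2 = (83 - 9)^2 = 5476
Var = 5476/12 ≈ 456.333333

456.3333


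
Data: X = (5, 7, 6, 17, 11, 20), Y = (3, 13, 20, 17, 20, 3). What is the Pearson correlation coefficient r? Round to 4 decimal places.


r = sum((xi-xbar)(yi-ybar)) / sqrt(sum((xi-xbar)^2) * sum((yi-ybar)^2))
n = 6, xbar = 66/6 = 11, ybar = 76/6 = 38/3 ≈ 12.666667
Sxy = sum((xi-xbar)(yi-ybar)) = -41
Sxx = sum((xi-xbar)^2) = 194
Syy = sum((yi-ybar)^2) = 940/3 ≈ 313.333333
sqrt(Sxx*Syy) ≈ 246.549522
r = Sxy / sqrt(Sxx*Syy) = -41 / 246.549522 ≈ -0.166295

-0.1663


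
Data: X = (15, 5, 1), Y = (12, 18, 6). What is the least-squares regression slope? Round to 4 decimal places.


b = sum((xi-xbar)(yi-ybar)) / sum((xi-xbar)^2)
n = 3, xbar = 21/3 = 7, ybar = 36/3 = 12
Sxy = sum((xi-xbar)(yi-ybar)) = 24
Sxx = sum((xi-xbar)^2) = 104
b = Sxy / Sxx = 3/13 ≈ 0.230769

0.2308
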